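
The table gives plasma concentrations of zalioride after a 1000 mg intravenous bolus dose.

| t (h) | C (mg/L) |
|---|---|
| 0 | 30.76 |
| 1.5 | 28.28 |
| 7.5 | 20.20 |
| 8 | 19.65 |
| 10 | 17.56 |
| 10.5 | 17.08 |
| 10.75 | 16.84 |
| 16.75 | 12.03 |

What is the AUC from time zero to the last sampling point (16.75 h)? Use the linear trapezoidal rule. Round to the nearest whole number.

Trapezoidal AUC_0→16.75:
  [0→1.5]: (30.76+28.28)/2 × 1.5 = 44.28
  [1.5→7.5]: (28.28+20.20)/2 × 6 = 145.44
  [7.5→8]: (20.20+19.65)/2 × 0.5 = 9.9625
  [8→10]: (19.65+17.56)/2 × 2 = 37.21
  [10→10.5]: (17.56+17.08)/2 × 0.5 = 8.66
  [10.5→10.75]: (17.08+16.84)/2 × 0.25 = 4.24
  [10.75→16.75]: (16.84+12.03)/2 × 6 = 86.61
  Sum = 336.4025 mg/L·h

AUC = 336 mg/L·h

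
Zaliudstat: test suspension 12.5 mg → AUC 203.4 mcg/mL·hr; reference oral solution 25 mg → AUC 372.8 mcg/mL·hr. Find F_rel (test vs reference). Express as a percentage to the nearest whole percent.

F_rel = (AUC_test/D_test) / (AUC_ref/D_ref)
      = (203.4/12.5) / (372.8/25)
      = 16.272 / 14.912 = 1.0912 = 109.12%

F_rel = 109%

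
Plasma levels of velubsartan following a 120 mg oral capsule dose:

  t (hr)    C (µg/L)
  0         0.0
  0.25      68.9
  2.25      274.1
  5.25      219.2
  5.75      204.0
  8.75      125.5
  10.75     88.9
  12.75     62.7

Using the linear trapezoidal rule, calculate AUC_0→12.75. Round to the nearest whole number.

AUC = 2058 µg/L·hr

Trapezoidal AUC_0→12.75:
  [0→0.25]: (0.0+68.9)/2 × 0.25 = 8.6125
  [0.25→2.25]: (68.9+274.1)/2 × 2 = 343.0
  [2.25→5.25]: (274.1+219.2)/2 × 3 = 739.95
  [5.25→5.75]: (219.2+204.0)/2 × 0.5 = 105.8
  [5.75→8.75]: (204.0+125.5)/2 × 3 = 494.25
  [8.75→10.75]: (125.5+88.9)/2 × 2 = 214.4
  [10.75→12.75]: (88.9+62.7)/2 × 2 = 151.6
  Sum = 2057.6125 µg/L·hr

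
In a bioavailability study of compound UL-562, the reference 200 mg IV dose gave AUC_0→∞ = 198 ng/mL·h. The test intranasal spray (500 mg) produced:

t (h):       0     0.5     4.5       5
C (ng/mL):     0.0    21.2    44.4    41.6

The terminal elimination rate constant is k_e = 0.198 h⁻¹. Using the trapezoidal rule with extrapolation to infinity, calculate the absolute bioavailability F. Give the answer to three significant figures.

Trapezoidal AUC_0→5 (intranasal spray):
  [0→0.5]: (0.0+21.2)/2 × 0.5 = 5.3
  [0.5→4.5]: (21.2+44.4)/2 × 4 = 131.2
  [4.5→5]: (44.4+41.6)/2 × 0.5 = 21.5
  Sum = 158.0 ng/mL·h
Tail: C_last/k_e = 41.6/0.198 = 210.101
AUC_0→∞ (intranasal spray) = 158.0 + 210.101 = 368.101 ng/mL·h
F = (AUC_ev/D_ev)/(AUC_iv/D_iv) = (368.101/500)/(198/200) = 0.736202/0.99 = 0.7436

F = 0.744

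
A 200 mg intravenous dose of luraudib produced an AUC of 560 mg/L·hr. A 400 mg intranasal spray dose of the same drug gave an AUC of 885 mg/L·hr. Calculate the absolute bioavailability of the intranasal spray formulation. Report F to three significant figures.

F = (AUC_ev / D_ev) / (AUC_iv / D_iv)
  = (885/400) / (560/200)
  = 2.2125 / 2.8 = 0.7902

F = 0.790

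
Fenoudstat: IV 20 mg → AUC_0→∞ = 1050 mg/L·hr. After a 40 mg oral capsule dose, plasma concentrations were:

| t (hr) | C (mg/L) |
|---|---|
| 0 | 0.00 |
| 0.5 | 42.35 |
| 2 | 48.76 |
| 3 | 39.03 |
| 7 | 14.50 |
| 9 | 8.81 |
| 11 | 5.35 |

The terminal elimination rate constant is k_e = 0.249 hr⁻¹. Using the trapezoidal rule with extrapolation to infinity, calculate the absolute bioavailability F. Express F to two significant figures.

Trapezoidal AUC_0→11 (oral capsule):
  [0→0.5]: (0.00+42.35)/2 × 0.5 = 10.5875
  [0.5→2]: (42.35+48.76)/2 × 1.5 = 68.3325
  [2→3]: (48.76+39.03)/2 × 1 = 43.895
  [3→7]: (39.03+14.50)/2 × 4 = 107.06
  [7→9]: (14.50+8.81)/2 × 2 = 23.31
  [9→11]: (8.81+5.35)/2 × 2 = 14.16
  Sum = 267.345 mg/L·hr
Tail: C_last/k_e = 5.35/0.249 = 21.486
AUC_0→∞ (oral capsule) = 267.345 + 21.486 = 288.831 mg/L·hr
F = (AUC_ev/D_ev)/(AUC_iv/D_iv) = (288.831/40)/(1050/20) = 7.220775/52.5 = 0.1375

F = 0.14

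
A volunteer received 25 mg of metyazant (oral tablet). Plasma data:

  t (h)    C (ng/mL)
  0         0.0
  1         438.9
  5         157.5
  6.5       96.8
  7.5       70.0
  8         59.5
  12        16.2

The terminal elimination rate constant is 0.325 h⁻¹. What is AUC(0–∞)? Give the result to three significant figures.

Trapezoidal AUC_0→12:
  [0→1]: (0.0+438.9)/2 × 1 = 219.45
  [1→5]: (438.9+157.5)/2 × 4 = 1192.8
  [5→6.5]: (157.5+96.8)/2 × 1.5 = 190.725
  [6.5→7.5]: (96.8+70.0)/2 × 1 = 83.4
  [7.5→8]: (70.0+59.5)/2 × 0.5 = 32.375
  [8→12]: (59.5+16.2)/2 × 4 = 151.4
  Sum = 1870.15 ng/mL·h
Extrapolated tail: C_last / k_e = 16.2 / 0.325 = 49.846
AUC_0→∞ = 1870.15 + 49.846 = 1919.996 ng/mL·h

AUC = 1920 ng/mL·h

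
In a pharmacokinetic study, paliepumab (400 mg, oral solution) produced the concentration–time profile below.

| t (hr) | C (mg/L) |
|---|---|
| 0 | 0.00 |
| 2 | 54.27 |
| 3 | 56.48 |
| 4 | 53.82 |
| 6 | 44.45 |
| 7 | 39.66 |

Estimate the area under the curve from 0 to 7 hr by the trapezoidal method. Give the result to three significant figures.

Trapezoidal AUC_0→7:
  [0→2]: (0.00+54.27)/2 × 2 = 54.27
  [2→3]: (54.27+56.48)/2 × 1 = 55.375
  [3→4]: (56.48+53.82)/2 × 1 = 55.15
  [4→6]: (53.82+44.45)/2 × 2 = 98.27
  [6→7]: (44.45+39.66)/2 × 1 = 42.055
  Sum = 305.12 mg/L·hr

AUC = 305 mg/L·hr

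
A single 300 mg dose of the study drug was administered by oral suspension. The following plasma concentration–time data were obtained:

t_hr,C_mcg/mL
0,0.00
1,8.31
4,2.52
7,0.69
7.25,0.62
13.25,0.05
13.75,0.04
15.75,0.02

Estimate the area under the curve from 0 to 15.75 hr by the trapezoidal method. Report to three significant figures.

AUC = 27.5 mcg/mL·hr

Trapezoidal AUC_0→15.75:
  [0→1]: (0.00+8.31)/2 × 1 = 4.155
  [1→4]: (8.31+2.52)/2 × 3 = 16.245
  [4→7]: (2.52+0.69)/2 × 3 = 4.815
  [7→7.25]: (0.69+0.62)/2 × 0.25 = 0.16375
  [7.25→13.25]: (0.62+0.05)/2 × 6 = 2.01
  [13.25→13.75]: (0.05+0.04)/2 × 0.5 = 0.0225
  [13.75→15.75]: (0.04+0.02)/2 × 2 = 0.06
  Sum = 27.47125 mcg/mL·hr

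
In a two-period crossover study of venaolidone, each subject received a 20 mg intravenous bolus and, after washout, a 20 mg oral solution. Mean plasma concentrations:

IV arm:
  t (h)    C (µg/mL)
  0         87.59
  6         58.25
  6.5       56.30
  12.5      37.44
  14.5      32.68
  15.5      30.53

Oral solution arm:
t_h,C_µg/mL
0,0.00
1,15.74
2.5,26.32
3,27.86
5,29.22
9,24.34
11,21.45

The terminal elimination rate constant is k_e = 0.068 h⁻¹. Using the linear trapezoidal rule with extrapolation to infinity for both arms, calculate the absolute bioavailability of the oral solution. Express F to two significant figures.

Trapezoidal AUC_0→15.5 (IV):
  [0→6]: (87.59+58.25)/2 × 6 = 437.52
  [6→6.5]: (58.25+56.30)/2 × 0.5 = 28.6375
  [6.5→12.5]: (56.30+37.44)/2 × 6 = 281.22
  [12.5→14.5]: (37.44+32.68)/2 × 2 = 70.12
  [14.5→15.5]: (32.68+30.53)/2 × 1 = 31.605
  Sum = 849.1025 µg/mL·h
IV tail: 30.53/0.068 = 448.971; AUC_iv,0→∞ = 849.1025 + 448.971 = 1298.0735 µg/mL·h
Trapezoidal AUC_0→11 (oral solution):
  [0→1]: (0.00+15.74)/2 × 1 = 7.87
  [1→2.5]: (15.74+26.32)/2 × 1.5 = 31.545
  [2.5→3]: (26.32+27.86)/2 × 0.5 = 13.545
  [3→5]: (27.86+29.22)/2 × 2 = 57.08
  [5→9]: (29.22+24.34)/2 × 4 = 107.12
  [9→11]: (24.34+21.45)/2 × 2 = 45.79
  Sum = 262.95 µg/mL·h
oral solution tail: 21.45/0.068 = 315.441; AUC_ev,0→∞ = 262.95 + 315.441 = 578.391 µg/mL·h
F = (AUC_ev/D_ev)/(AUC_iv/D_iv) = (578.391/20)/(1298.0735/20) = 28.91955/64.903675 = 0.4456

F = 0.45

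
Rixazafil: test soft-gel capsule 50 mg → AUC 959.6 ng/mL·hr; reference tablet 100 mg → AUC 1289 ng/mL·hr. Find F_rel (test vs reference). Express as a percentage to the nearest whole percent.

F_rel = 149%

F_rel = (AUC_test/D_test) / (AUC_ref/D_ref)
      = (959.6/50) / (1289/100)
      = 19.192 / 12.89 = 1.4889 = 148.89%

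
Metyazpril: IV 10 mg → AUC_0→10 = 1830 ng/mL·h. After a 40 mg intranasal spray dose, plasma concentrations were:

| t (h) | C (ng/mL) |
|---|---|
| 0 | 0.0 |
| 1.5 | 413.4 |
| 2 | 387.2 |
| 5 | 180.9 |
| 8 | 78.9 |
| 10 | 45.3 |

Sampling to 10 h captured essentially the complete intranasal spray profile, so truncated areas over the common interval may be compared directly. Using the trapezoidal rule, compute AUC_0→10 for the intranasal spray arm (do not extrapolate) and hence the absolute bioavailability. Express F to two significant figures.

F = 0.26

Trapezoidal AUC_0→10 (intranasal spray):
  [0→1.5]: (0.0+413.4)/2 × 1.5 = 310.05
  [1.5→2]: (413.4+387.2)/2 × 0.5 = 200.15
  [2→5]: (387.2+180.9)/2 × 3 = 852.15
  [5→8]: (180.9+78.9)/2 × 3 = 389.7
  [8→10]: (78.9+45.3)/2 × 2 = 124.2
  Sum = 1876.25 ng/mL·h
F = (AUC_ev/D_ev)/(AUC_iv/D_iv) = (1876.25/40)/(1830/10) = 46.90625/183 = 0.2563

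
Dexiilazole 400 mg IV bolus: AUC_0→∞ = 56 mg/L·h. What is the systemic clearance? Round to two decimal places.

CL = 7.14 L/h

CL = Dose_iv / AUC_0→∞
   = 400 / 56 = 7.14286 L/h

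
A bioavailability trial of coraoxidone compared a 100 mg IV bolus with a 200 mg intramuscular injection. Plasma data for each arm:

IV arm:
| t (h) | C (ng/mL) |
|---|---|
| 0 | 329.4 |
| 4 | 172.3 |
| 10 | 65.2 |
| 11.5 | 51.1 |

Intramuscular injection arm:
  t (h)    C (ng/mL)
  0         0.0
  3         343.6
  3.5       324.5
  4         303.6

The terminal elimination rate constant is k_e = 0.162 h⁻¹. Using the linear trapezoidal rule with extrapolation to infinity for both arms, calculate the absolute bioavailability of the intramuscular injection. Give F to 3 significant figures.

F = 0.640

Trapezoidal AUC_0→11.5 (IV):
  [0→4]: (329.4+172.3)/2 × 4 = 1003.4
  [4→10]: (172.3+65.2)/2 × 6 = 712.5
  [10→11.5]: (65.2+51.1)/2 × 1.5 = 87.225
  Sum = 1803.125 ng/mL·h
IV tail: 51.1/0.162 = 315.432; AUC_iv,0→∞ = 1803.125 + 315.432 = 2118.557 ng/mL·h
Trapezoidal AUC_0→4 (intramuscular injection):
  [0→3]: (0.0+343.6)/2 × 3 = 515.4
  [3→3.5]: (343.6+324.5)/2 × 0.5 = 167.025
  [3.5→4]: (324.5+303.6)/2 × 0.5 = 157.025
  Sum = 839.45 ng/mL·h
intramuscular injection tail: 303.6/0.162 = 1874.074; AUC_ev,0→∞ = 839.45 + 1874.074 = 2713.524 ng/mL·h
F = (AUC_ev/D_ev)/(AUC_iv/D_iv) = (2713.524/200)/(2118.557/100) = 13.56762/21.18557 = 0.6404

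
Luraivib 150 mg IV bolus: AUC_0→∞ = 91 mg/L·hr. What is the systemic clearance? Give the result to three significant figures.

CL = Dose_iv / AUC_0→∞
   = 150 / 91 = 1.64835 L/hr

CL = 1.65 L/hr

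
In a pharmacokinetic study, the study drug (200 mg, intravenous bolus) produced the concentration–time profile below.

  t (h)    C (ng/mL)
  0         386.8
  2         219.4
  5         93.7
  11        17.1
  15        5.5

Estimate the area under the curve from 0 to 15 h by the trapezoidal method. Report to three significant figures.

AUC = 1450 ng/mL·h

Trapezoidal AUC_0→15:
  [0→2]: (386.8+219.4)/2 × 2 = 606.2
  [2→5]: (219.4+93.7)/2 × 3 = 469.65
  [5→11]: (93.7+17.1)/2 × 6 = 332.4
  [11→15]: (17.1+5.5)/2 × 4 = 45.2
  Sum = 1453.45 ng/mL·h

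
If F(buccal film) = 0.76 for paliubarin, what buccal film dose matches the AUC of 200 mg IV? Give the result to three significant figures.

For equal systemic exposure: F × D_ev = D_iv
D_ev = D_iv / F = 200 / 0.76 = 263.158 mg

D_buccal = 263 mg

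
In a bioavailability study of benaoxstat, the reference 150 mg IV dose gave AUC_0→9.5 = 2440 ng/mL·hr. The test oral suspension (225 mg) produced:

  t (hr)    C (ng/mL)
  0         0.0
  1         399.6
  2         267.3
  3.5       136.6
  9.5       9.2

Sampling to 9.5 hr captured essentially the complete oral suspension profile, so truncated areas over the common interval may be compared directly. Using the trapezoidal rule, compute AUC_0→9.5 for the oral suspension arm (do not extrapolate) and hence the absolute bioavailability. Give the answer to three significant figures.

F = 0.348

Trapezoidal AUC_0→9.5 (oral suspension):
  [0→1]: (0.0+399.6)/2 × 1 = 199.8
  [1→2]: (399.6+267.3)/2 × 1 = 333.45
  [2→3.5]: (267.3+136.6)/2 × 1.5 = 302.925
  [3.5→9.5]: (136.6+9.2)/2 × 6 = 437.4
  Sum = 1273.575 ng/mL·hr
F = (AUC_ev/D_ev)/(AUC_iv/D_iv) = (1273.575/225)/(2440/150) = 5.66033/16.2667 = 0.3480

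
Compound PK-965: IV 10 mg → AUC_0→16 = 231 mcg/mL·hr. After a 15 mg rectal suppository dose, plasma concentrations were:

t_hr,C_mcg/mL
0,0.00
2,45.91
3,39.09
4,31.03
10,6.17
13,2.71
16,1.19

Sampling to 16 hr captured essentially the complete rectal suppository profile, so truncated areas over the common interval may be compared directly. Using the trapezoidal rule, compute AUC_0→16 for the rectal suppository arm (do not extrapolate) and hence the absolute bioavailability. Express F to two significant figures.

Trapezoidal AUC_0→16 (rectal suppository):
  [0→2]: (0.00+45.91)/2 × 2 = 45.91
  [2→3]: (45.91+39.09)/2 × 1 = 42.5
  [3→4]: (39.09+31.03)/2 × 1 = 35.06
  [4→10]: (31.03+6.17)/2 × 6 = 111.6
  [10→13]: (6.17+2.71)/2 × 3 = 13.32
  [13→16]: (2.71+1.19)/2 × 3 = 5.85
  Sum = 254.24 mcg/mL·hr
F = (AUC_ev/D_ev)/(AUC_iv/D_iv) = (254.24/15)/(231/10) = 16.9493/23.1 = 0.7337

F = 0.73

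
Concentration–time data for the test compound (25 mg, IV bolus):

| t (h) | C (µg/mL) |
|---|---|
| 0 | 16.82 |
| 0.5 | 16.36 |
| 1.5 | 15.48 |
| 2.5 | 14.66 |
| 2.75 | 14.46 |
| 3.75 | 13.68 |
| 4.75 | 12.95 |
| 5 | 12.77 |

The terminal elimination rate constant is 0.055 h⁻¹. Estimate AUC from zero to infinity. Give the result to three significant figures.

AUC = 306 µg/mL·h

Trapezoidal AUC_0→5:
  [0→0.5]: (16.82+16.36)/2 × 0.5 = 8.295
  [0.5→1.5]: (16.36+15.48)/2 × 1 = 15.92
  [1.5→2.5]: (15.48+14.66)/2 × 1 = 15.07
  [2.5→2.75]: (14.66+14.46)/2 × 0.25 = 3.64
  [2.75→3.75]: (14.46+13.68)/2 × 1 = 14.07
  [3.75→4.75]: (13.68+12.95)/2 × 1 = 13.315
  [4.75→5]: (12.95+12.77)/2 × 0.25 = 3.215
  Sum = 73.525 µg/mL·h
Extrapolated tail: C_last / k_e = 12.77 / 0.055 = 232.182
AUC_0→∞ = 73.525 + 232.182 = 305.707 µg/mL·h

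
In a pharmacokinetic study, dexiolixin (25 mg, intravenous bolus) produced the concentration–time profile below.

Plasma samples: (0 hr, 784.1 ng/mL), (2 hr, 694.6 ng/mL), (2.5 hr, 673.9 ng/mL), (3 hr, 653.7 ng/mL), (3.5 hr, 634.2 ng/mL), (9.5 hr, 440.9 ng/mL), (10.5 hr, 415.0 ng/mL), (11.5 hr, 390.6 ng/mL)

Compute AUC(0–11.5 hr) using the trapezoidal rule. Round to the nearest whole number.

AUC = 6531 ng/mL·hr

Trapezoidal AUC_0→11.5:
  [0→2]: (784.1+694.6)/2 × 2 = 1478.7
  [2→2.5]: (694.6+673.9)/2 × 0.5 = 342.125
  [2.5→3]: (673.9+653.7)/2 × 0.5 = 331.9
  [3→3.5]: (653.7+634.2)/2 × 0.5 = 321.975
  [3.5→9.5]: (634.2+440.9)/2 × 6 = 3225.3
  [9.5→10.5]: (440.9+415.0)/2 × 1 = 427.95
  [10.5→11.5]: (415.0+390.6)/2 × 1 = 402.8
  Sum = 6530.75 ng/mL·hr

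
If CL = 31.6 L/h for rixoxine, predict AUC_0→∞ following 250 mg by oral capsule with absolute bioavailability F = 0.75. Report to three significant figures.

AUC_0→∞ = F × Dose / CL
        = 0.75 × 250 / 31.6 = 5.93354 mg/L·h

AUC = 5.93 mg/L·h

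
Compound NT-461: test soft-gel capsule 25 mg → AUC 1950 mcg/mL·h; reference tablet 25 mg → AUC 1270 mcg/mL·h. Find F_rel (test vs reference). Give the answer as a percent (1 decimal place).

F_rel = (AUC_test/D_test) / (AUC_ref/D_ref)
      = (1950/25) / (1270/25)
      = 78 / 50.8 = 1.5354 = 153.54%

F_rel = 153.5%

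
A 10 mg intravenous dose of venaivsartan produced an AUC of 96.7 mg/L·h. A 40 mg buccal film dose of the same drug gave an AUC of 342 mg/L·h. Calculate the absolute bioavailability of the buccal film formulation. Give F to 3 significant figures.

F = (AUC_ev / D_ev) / (AUC_iv / D_iv)
  = (342/40) / (96.7/10)
  = 8.55 / 9.67 = 0.8842

F = 0.884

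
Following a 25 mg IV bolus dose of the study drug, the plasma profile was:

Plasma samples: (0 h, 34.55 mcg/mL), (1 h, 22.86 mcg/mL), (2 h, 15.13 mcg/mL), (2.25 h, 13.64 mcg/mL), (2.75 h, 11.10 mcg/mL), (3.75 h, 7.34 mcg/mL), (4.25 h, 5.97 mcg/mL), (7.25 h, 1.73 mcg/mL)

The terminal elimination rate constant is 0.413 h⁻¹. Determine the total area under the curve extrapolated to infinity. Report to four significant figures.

Trapezoidal AUC_0→7.25:
  [0→1]: (34.55+22.86)/2 × 1 = 28.705
  [1→2]: (22.86+15.13)/2 × 1 = 18.995
  [2→2.25]: (15.13+13.64)/2 × 0.25 = 3.59625
  [2.25→2.75]: (13.64+11.10)/2 × 0.5 = 6.185
  [2.75→3.75]: (11.10+7.34)/2 × 1 = 9.22
  [3.75→4.25]: (7.34+5.97)/2 × 0.5 = 3.3275
  [4.25→7.25]: (5.97+1.73)/2 × 3 = 11.55
  Sum = 81.57875 mcg/mL·h
Extrapolated tail: C_last / k_e = 1.73 / 0.413 = 4.189
AUC_0→∞ = 81.57875 + 4.189 = 85.76775 mcg/mL·h

AUC = 85.77 mcg/mL·h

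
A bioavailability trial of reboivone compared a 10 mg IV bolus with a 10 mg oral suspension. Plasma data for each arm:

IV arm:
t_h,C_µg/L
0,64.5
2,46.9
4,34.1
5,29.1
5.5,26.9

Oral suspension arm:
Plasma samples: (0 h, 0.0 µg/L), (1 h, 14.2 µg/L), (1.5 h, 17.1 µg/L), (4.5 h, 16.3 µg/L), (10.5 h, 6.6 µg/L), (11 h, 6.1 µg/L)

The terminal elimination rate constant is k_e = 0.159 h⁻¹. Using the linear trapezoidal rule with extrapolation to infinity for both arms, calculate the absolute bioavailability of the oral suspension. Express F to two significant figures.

Trapezoidal AUC_0→5.5 (IV):
  [0→2]: (64.5+46.9)/2 × 2 = 111.4
  [2→4]: (46.9+34.1)/2 × 2 = 81.0
  [4→5]: (34.1+29.1)/2 × 1 = 31.6
  [5→5.5]: (29.1+26.9)/2 × 0.5 = 14.0
  Sum = 238.0 µg/L·h
IV tail: 26.9/0.159 = 169.182; AUC_iv,0→∞ = 238.0 + 169.182 = 407.182 µg/L·h
Trapezoidal AUC_0→11 (oral suspension):
  [0→1]: (0.0+14.2)/2 × 1 = 7.1
  [1→1.5]: (14.2+17.1)/2 × 0.5 = 7.825
  [1.5→4.5]: (17.1+16.3)/2 × 3 = 50.1
  [4.5→10.5]: (16.3+6.6)/2 × 6 = 68.7
  [10.5→11]: (6.6+6.1)/2 × 0.5 = 3.175
  Sum = 136.9 µg/L·h
oral suspension tail: 6.1/0.159 = 38.365; AUC_ev,0→∞ = 136.9 + 38.365 = 175.265 µg/L·h
F = (AUC_ev/D_ev)/(AUC_iv/D_iv) = (175.265/10)/(407.182/10) = 17.5265/40.7182 = 0.4304

F = 0.43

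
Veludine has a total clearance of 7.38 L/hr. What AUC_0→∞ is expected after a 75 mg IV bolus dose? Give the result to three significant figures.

AUC = 10.2 mg/L·hr

AUC_0→∞ = Dose_iv / CL
        = 75 / 7.38 = 10.1626 mg/L·hr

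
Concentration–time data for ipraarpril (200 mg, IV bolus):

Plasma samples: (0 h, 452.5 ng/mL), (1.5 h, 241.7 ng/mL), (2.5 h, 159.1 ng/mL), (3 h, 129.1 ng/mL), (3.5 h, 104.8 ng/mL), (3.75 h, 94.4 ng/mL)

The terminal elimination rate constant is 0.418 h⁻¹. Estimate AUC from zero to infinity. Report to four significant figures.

AUC = 1102 ng/mL·h

Trapezoidal AUC_0→3.75:
  [0→1.5]: (452.5+241.7)/2 × 1.5 = 520.65
  [1.5→2.5]: (241.7+159.1)/2 × 1 = 200.4
  [2.5→3]: (159.1+129.1)/2 × 0.5 = 72.05
  [3→3.5]: (129.1+104.8)/2 × 0.5 = 58.475
  [3.5→3.75]: (104.8+94.4)/2 × 0.25 = 24.9
  Sum = 876.475 ng/mL·h
Extrapolated tail: C_last / k_e = 94.4 / 0.418 = 225.837
AUC_0→∞ = 876.475 + 225.837 = 1102.312 ng/mL·h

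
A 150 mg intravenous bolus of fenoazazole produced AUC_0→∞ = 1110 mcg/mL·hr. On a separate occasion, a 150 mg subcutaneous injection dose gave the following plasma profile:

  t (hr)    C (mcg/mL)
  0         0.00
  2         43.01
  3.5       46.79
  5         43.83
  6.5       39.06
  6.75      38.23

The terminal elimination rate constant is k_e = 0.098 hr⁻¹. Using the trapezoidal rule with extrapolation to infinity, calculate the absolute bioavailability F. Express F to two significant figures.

F = 0.58

Trapezoidal AUC_0→6.75 (subcutaneous injection):
  [0→2]: (0.00+43.01)/2 × 2 = 43.01
  [2→3.5]: (43.01+46.79)/2 × 1.5 = 67.35
  [3.5→5]: (46.79+43.83)/2 × 1.5 = 67.965
  [5→6.5]: (43.83+39.06)/2 × 1.5 = 62.1675
  [6.5→6.75]: (39.06+38.23)/2 × 0.25 = 9.66125
  Sum = 250.15375 mcg/mL·hr
Tail: C_last/k_e = 38.23/0.098 = 390.102
AUC_0→∞ (subcutaneous injection) = 250.15375 + 390.102 = 640.25575 mcg/mL·hr
F = (AUC_ev/D_ev)/(AUC_iv/D_iv) = (640.25575/150)/(1110/150) = 4.26837/7.4 = 0.5768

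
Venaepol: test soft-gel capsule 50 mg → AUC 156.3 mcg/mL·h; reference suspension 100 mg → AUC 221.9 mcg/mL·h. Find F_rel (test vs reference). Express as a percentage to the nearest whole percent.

F_rel = (AUC_test/D_test) / (AUC_ref/D_ref)
      = (156.3/50) / (221.9/100)
      = 3.126 / 2.219 = 1.4087 = 140.87%

F_rel = 141%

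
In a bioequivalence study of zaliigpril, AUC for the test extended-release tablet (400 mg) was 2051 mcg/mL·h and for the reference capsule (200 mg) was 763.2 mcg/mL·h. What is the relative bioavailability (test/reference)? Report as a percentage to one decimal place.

F_rel = 134.4%

F_rel = (AUC_test/D_test) / (AUC_ref/D_ref)
      = (2051/400) / (763.2/200)
      = 5.1275 / 3.816 = 1.3437 = 134.37%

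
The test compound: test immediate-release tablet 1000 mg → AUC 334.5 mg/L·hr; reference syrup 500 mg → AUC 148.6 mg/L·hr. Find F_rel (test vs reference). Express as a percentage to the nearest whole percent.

F_rel = (AUC_test/D_test) / (AUC_ref/D_ref)
      = (334.5/1000) / (148.6/500)
      = 0.3345 / 0.2972 = 1.1255 = 112.55%

F_rel = 113%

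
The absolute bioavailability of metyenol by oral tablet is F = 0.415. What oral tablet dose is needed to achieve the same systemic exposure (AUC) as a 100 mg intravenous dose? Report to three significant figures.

D_oral = 241 mg

For equal systemic exposure: F × D_ev = D_iv
D_ev = D_iv / F = 100 / 0.415 = 240.964 mg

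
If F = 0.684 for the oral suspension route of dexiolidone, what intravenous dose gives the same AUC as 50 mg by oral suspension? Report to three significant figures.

Systemic exposure from an extravascular dose = F × D_ev, so the equivalent IV dose is F × D_ev.
D_iv = F × D_ev = 0.684 × 50 = 34.2 mg

D_iv = 34.2 mg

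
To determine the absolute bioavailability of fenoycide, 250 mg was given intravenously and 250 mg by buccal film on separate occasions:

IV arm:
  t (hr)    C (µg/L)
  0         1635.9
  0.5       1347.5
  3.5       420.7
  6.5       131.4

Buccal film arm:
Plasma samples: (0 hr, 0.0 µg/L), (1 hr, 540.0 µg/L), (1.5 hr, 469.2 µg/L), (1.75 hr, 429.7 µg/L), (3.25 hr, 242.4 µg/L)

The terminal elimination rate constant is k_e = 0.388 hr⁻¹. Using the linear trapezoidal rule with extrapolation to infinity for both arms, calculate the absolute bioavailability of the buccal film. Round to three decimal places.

Trapezoidal AUC_0→6.5 (IV):
  [0→0.5]: (1635.9+1347.5)/2 × 0.5 = 745.85
  [0.5→3.5]: (1347.5+420.7)/2 × 3 = 2652.3
  [3.5→6.5]: (420.7+131.4)/2 × 3 = 828.15
  Sum = 4226.3 µg/L·hr
IV tail: 131.4/0.388 = 338.660; AUC_iv,0→∞ = 4226.3 + 338.660 = 4564.96 µg/L·hr
Trapezoidal AUC_0→3.25 (buccal film):
  [0→1]: (0.0+540.0)/2 × 1 = 270.0
  [1→1.5]: (540.0+469.2)/2 × 0.5 = 252.3
  [1.5→1.75]: (469.2+429.7)/2 × 0.25 = 112.3625
  [1.75→3.25]: (429.7+242.4)/2 × 1.5 = 504.075
  Sum = 1138.7375 µg/L·hr
buccal film tail: 242.4/0.388 = 624.742; AUC_ev,0→∞ = 1138.7375 + 624.742 = 1763.4795 µg/L·hr
F = (AUC_ev/D_ev)/(AUC_iv/D_iv) = (1763.4795/250)/(4564.96/250) = 7.053918/18.25984 = 0.3863

F = 0.386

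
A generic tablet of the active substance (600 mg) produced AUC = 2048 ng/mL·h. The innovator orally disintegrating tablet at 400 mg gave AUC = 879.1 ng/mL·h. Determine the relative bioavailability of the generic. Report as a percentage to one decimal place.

F_rel = (AUC_test/D_test) / (AUC_ref/D_ref)
      = (2048/600) / (879.1/400)
      = 3.41333 / 2.19775 = 1.5531 = 155.31%

F_rel = 155.3%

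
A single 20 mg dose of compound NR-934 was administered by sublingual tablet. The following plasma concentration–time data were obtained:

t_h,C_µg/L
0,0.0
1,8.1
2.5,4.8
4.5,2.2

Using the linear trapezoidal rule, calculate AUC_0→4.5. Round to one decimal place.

Trapezoidal AUC_0→4.5:
  [0→1]: (0.0+8.1)/2 × 1 = 4.05
  [1→2.5]: (8.1+4.8)/2 × 1.5 = 9.675
  [2.5→4.5]: (4.8+2.2)/2 × 2 = 7.0
  Sum = 20.725 µg/L·h

AUC = 20.7 µg/L·h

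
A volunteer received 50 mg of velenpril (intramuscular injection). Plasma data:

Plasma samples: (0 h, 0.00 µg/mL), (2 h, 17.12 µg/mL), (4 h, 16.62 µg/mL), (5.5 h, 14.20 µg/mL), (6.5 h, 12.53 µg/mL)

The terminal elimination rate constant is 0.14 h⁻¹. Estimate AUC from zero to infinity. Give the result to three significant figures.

Trapezoidal AUC_0→6.5:
  [0→2]: (0.00+17.12)/2 × 2 = 17.12
  [2→4]: (17.12+16.62)/2 × 2 = 33.74
  [4→5.5]: (16.62+14.20)/2 × 1.5 = 23.115
  [5.5→6.5]: (14.20+12.53)/2 × 1 = 13.365
  Sum = 87.34 µg/mL·h
Extrapolated tail: C_last / k_e = 12.53 / 0.14 = 89.500
AUC_0→∞ = 87.34 + 89.500 = 176.84 µg/mL·h

AUC = 177 µg/mL·h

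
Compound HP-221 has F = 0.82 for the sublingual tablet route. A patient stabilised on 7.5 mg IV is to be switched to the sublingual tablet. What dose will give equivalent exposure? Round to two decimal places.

D_sublingual = 9.15 mg

For equal systemic exposure: F × D_ev = D_iv
D_ev = D_iv / F = 7.5 / 0.82 = 9.14634 mg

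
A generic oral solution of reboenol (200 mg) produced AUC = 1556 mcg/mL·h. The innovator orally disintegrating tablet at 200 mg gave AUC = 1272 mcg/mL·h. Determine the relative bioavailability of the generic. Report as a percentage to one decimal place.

F_rel = 122.3%

F_rel = (AUC_test/D_test) / (AUC_ref/D_ref)
      = (1556/200) / (1272/200)
      = 7.78 / 6.36 = 1.2233 = 122.33%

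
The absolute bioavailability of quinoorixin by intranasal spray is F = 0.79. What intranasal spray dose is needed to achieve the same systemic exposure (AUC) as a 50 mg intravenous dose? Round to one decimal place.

For equal systemic exposure: F × D_ev = D_iv
D_ev = D_iv / F = 50 / 0.79 = 63.2911 mg

D_intranasal = 63.3 mg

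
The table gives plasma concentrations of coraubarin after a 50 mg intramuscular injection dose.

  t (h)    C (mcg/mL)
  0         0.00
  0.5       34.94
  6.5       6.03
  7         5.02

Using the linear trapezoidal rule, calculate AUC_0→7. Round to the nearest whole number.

AUC = 134 mcg/mL·h

Trapezoidal AUC_0→7:
  [0→0.5]: (0.00+34.94)/2 × 0.5 = 8.735
  [0.5→6.5]: (34.94+6.03)/2 × 6 = 122.91
  [6.5→7]: (6.03+5.02)/2 × 0.5 = 2.7625
  Sum = 134.4075 mcg/mL·h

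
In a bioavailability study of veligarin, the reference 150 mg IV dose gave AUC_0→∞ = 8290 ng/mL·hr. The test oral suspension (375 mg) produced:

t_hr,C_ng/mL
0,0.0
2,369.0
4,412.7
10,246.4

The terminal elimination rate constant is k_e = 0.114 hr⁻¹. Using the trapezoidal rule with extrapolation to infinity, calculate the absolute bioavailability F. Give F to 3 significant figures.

F = 0.255

Trapezoidal AUC_0→10 (oral suspension):
  [0→2]: (0.0+369.0)/2 × 2 = 369.0
  [2→4]: (369.0+412.7)/2 × 2 = 781.7
  [4→10]: (412.7+246.4)/2 × 6 = 1977.3
  Sum = 3128.0 ng/mL·hr
Tail: C_last/k_e = 246.4/0.114 = 2161.404
AUC_0→∞ (oral suspension) = 3128.0 + 2161.404 = 5289.404 ng/mL·hr
F = (AUC_ev/D_ev)/(AUC_iv/D_iv) = (5289.404/375)/(8290/150) = 14.1051/55.2667 = 0.2552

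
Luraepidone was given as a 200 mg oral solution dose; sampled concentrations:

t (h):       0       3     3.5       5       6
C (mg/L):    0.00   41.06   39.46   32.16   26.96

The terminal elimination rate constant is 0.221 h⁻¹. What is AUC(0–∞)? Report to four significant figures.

AUC = 287.0 mg/L·h

Trapezoidal AUC_0→6:
  [0→3]: (0.00+41.06)/2 × 3 = 61.59
  [3→3.5]: (41.06+39.46)/2 × 0.5 = 20.13
  [3.5→5]: (39.46+32.16)/2 × 1.5 = 53.715
  [5→6]: (32.16+26.96)/2 × 1 = 29.56
  Sum = 164.995 mg/L·h
Extrapolated tail: C_last / k_e = 26.96 / 0.221 = 121.991
AUC_0→∞ = 164.995 + 121.991 = 286.986 mg/L·h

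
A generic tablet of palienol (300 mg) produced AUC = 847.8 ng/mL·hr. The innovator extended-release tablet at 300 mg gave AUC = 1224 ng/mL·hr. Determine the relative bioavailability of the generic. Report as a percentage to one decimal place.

F_rel = (AUC_test/D_test) / (AUC_ref/D_ref)
      = (847.8/300) / (1224/300)
      = 2.826 / 4.08 = 0.6926 = 69.26%

F_rel = 69.3%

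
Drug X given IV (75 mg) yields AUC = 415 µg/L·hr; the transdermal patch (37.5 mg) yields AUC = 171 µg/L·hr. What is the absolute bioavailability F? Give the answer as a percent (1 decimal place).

F = 82.4%

F = (AUC_ev / D_ev) / (AUC_iv / D_iv)
  = (171/37.5) / (415/75)
  = 4.56 / 5.53333 = 0.8241
  = 82.41%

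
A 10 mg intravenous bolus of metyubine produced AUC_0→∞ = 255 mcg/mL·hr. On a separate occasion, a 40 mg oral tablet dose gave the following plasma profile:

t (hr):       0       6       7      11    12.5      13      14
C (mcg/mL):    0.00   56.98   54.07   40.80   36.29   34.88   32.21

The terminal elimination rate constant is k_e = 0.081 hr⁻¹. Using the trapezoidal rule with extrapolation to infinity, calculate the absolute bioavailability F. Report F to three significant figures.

F = 0.905

Trapezoidal AUC_0→14 (oral tablet):
  [0→6]: (0.00+56.98)/2 × 6 = 170.94
  [6→7]: (56.98+54.07)/2 × 1 = 55.525
  [7→11]: (54.07+40.80)/2 × 4 = 189.74
  [11→12.5]: (40.80+36.29)/2 × 1.5 = 57.8175
  [12.5→13]: (36.29+34.88)/2 × 0.5 = 17.7925
  [13→14]: (34.88+32.21)/2 × 1 = 33.545
  Sum = 525.36 mcg/mL·hr
Tail: C_last/k_e = 32.21/0.081 = 397.654
AUC_0→∞ (oral tablet) = 525.36 + 397.654 = 923.014 mcg/mL·hr
F = (AUC_ev/D_ev)/(AUC_iv/D_iv) = (923.014/40)/(255/10) = 23.07535/25.5 = 0.9049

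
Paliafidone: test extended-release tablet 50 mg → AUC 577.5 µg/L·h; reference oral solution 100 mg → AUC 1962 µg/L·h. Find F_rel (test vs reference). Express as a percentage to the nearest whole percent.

F_rel = (AUC_test/D_test) / (AUC_ref/D_ref)
      = (577.5/50) / (1962/100)
      = 11.55 / 19.62 = 0.5887 = 58.87%

F_rel = 59%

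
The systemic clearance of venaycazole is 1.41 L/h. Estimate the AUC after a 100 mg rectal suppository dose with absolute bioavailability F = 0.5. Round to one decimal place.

AUC_0→∞ = F × Dose / CL
        = 0.5 × 100 / 1.41 = 35.461 mg/L·h

AUC = 35.5 mg/L·h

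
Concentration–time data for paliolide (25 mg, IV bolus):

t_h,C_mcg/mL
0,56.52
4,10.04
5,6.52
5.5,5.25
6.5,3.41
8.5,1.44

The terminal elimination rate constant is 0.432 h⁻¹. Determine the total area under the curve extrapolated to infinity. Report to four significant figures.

Trapezoidal AUC_0→8.5:
  [0→4]: (56.52+10.04)/2 × 4 = 133.12
  [4→5]: (10.04+6.52)/2 × 1 = 8.28
  [5→5.5]: (6.52+5.25)/2 × 0.5 = 2.9425
  [5.5→6.5]: (5.25+3.41)/2 × 1 = 4.33
  [6.5→8.5]: (3.41+1.44)/2 × 2 = 4.85
  Sum = 153.5225 mcg/mL·h
Extrapolated tail: C_last / k_e = 1.44 / 0.432 = 3.333
AUC_0→∞ = 153.5225 + 3.333 = 156.8555 mcg/mL·h

AUC = 156.9 mcg/mL·h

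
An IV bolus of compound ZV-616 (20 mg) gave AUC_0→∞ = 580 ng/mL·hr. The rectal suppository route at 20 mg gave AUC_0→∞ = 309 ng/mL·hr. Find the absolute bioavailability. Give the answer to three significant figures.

F = (AUC_ev / D_ev) / (AUC_iv / D_iv)
  = (309/20) / (580/20)
  = 15.45 / 29 = 0.5328

F = 0.533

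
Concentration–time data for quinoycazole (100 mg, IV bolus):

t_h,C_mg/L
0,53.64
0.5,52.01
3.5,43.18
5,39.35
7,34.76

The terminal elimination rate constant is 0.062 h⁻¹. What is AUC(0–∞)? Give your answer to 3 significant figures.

AUC = 866 mg/L·h

Trapezoidal AUC_0→7:
  [0→0.5]: (53.64+52.01)/2 × 0.5 = 26.4125
  [0.5→3.5]: (52.01+43.18)/2 × 3 = 142.785
  [3.5→5]: (43.18+39.35)/2 × 1.5 = 61.8975
  [5→7]: (39.35+34.76)/2 × 2 = 74.11
  Sum = 305.205 mg/L·h
Extrapolated tail: C_last / k_e = 34.76 / 0.062 = 560.645
AUC_0→∞ = 305.205 + 560.645 = 865.85 mg/L·h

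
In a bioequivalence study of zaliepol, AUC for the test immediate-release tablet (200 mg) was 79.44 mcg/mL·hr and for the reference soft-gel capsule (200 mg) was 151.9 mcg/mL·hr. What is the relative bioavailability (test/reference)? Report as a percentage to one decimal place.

F_rel = (AUC_test/D_test) / (AUC_ref/D_ref)
      = (79.44/200) / (151.9/200)
      = 0.3972 / 0.7595 = 0.5230 = 52.30%

F_rel = 52.3%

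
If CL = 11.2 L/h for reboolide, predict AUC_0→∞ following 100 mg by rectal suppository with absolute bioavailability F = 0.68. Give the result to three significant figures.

AUC_0→∞ = F × Dose / CL
        = 0.68 × 100 / 11.2 = 6.07143 mg/L·h

AUC = 6.07 mg/L·h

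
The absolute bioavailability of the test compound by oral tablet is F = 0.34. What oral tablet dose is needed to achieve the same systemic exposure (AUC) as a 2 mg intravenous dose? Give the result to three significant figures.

For equal systemic exposure: F × D_ev = D_iv
D_ev = D_iv / F = 2 / 0.34 = 5.88235 mg

D_oral = 5.88 mg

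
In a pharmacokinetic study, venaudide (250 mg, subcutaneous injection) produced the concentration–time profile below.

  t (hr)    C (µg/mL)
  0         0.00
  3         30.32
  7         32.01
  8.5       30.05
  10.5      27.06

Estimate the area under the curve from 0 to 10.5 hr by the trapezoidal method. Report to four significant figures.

Trapezoidal AUC_0→10.5:
  [0→3]: (0.00+30.32)/2 × 3 = 45.48
  [3→7]: (30.32+32.01)/2 × 4 = 124.66
  [7→8.5]: (32.01+30.05)/2 × 1.5 = 46.545
  [8.5→10.5]: (30.05+27.06)/2 × 2 = 57.11
  Sum = 273.795 µg/mL·hr

AUC = 273.8 µg/mL·hr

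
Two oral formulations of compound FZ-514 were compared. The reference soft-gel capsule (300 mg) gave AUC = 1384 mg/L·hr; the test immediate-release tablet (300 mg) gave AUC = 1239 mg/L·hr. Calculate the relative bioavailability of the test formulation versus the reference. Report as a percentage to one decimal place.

F_rel = 89.5%

F_rel = (AUC_test/D_test) / (AUC_ref/D_ref)
      = (1239/300) / (1384/300)
      = 4.13 / 4.61333 = 0.8952 = 89.52%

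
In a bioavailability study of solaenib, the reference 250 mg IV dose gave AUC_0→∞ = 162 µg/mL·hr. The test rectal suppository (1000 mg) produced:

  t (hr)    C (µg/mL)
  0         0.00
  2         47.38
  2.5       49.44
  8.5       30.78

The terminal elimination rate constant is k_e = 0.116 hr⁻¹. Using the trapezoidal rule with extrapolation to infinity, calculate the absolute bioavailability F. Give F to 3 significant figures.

F = 0.891

Trapezoidal AUC_0→8.5 (rectal suppository):
  [0→2]: (0.00+47.38)/2 × 2 = 47.38
  [2→2.5]: (47.38+49.44)/2 × 0.5 = 24.205
  [2.5→8.5]: (49.44+30.78)/2 × 6 = 240.66
  Sum = 312.245 µg/mL·hr
Tail: C_last/k_e = 30.78/0.116 = 265.345
AUC_0→∞ (rectal suppository) = 312.245 + 265.345 = 577.59 µg/mL·hr
F = (AUC_ev/D_ev)/(AUC_iv/D_iv) = (577.59/1000)/(162/250) = 0.57759/0.648 = 0.8913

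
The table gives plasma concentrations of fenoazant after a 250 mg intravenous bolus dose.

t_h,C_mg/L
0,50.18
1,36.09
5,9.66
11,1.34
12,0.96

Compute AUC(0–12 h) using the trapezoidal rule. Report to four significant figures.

AUC = 168.8 mg/L·h

Trapezoidal AUC_0→12:
  [0→1]: (50.18+36.09)/2 × 1 = 43.135
  [1→5]: (36.09+9.66)/2 × 4 = 91.5
  [5→11]: (9.66+1.34)/2 × 6 = 33.0
  [11→12]: (1.34+0.96)/2 × 1 = 1.15
  Sum = 168.785 mg/L·h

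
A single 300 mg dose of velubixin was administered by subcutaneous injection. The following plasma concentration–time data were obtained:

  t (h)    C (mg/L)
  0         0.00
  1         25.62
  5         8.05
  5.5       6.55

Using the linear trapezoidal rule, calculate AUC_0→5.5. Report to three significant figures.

AUC = 83.8 mg/L·h

Trapezoidal AUC_0→5.5:
  [0→1]: (0.00+25.62)/2 × 1 = 12.81
  [1→5]: (25.62+8.05)/2 × 4 = 67.34
  [5→5.5]: (8.05+6.55)/2 × 0.5 = 3.65
  Sum = 83.8 mg/L·h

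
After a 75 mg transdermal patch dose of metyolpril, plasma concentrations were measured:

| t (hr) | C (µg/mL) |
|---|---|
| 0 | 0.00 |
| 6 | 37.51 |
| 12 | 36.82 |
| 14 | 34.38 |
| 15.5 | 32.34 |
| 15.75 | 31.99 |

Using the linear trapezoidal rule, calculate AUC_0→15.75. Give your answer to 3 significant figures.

AUC = 465 µg/mL·hr

Trapezoidal AUC_0→15.75:
  [0→6]: (0.00+37.51)/2 × 6 = 112.53
  [6→12]: (37.51+36.82)/2 × 6 = 222.99
  [12→14]: (36.82+34.38)/2 × 2 = 71.2
  [14→15.5]: (34.38+32.34)/2 × 1.5 = 50.04
  [15.5→15.75]: (32.34+31.99)/2 × 0.25 = 8.04125
  Sum = 464.80125 µg/mL·hr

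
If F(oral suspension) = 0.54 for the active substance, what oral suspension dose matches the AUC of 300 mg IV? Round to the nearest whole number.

For equal systemic exposure: F × D_ev = D_iv
D_ev = D_iv / F = 300 / 0.54 = 555.556 mg

D_oral = 556 mg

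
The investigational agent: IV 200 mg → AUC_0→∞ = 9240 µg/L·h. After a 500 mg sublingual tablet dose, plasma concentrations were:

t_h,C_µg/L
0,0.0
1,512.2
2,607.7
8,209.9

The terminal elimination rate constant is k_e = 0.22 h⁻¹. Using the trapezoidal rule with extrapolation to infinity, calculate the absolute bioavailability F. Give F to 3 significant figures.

Trapezoidal AUC_0→8 (sublingual tablet):
  [0→1]: (0.0+512.2)/2 × 1 = 256.1
  [1→2]: (512.2+607.7)/2 × 1 = 559.95
  [2→8]: (607.7+209.9)/2 × 6 = 2452.8
  Sum = 3268.85 µg/L·h
Tail: C_last/k_e = 209.9/0.22 = 954.091
AUC_0→∞ (sublingual tablet) = 3268.85 + 954.091 = 4222.941 µg/L·h
F = (AUC_ev/D_ev)/(AUC_iv/D_iv) = (4222.941/500)/(9240/200) = 8.445882/46.2 = 0.1828

F = 0.183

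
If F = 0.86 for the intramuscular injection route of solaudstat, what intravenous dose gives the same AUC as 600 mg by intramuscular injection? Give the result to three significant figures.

D_iv = 516 mg

Systemic exposure from an extravascular dose = F × D_ev, so the equivalent IV dose is F × D_ev.
D_iv = F × D_ev = 0.86 × 600 = 516 mg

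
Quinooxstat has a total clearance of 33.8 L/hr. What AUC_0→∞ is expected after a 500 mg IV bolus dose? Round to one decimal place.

AUC = 14.8 mg/L·hr

AUC_0→∞ = Dose_iv / CL
        = 500 / 33.8 = 14.7929 mg/L·hr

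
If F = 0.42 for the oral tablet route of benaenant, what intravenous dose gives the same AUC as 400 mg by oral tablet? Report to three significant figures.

Systemic exposure from an extravascular dose = F × D_ev, so the equivalent IV dose is F × D_ev.
D_iv = F × D_ev = 0.42 × 400 = 168 mg

D_iv = 168 mg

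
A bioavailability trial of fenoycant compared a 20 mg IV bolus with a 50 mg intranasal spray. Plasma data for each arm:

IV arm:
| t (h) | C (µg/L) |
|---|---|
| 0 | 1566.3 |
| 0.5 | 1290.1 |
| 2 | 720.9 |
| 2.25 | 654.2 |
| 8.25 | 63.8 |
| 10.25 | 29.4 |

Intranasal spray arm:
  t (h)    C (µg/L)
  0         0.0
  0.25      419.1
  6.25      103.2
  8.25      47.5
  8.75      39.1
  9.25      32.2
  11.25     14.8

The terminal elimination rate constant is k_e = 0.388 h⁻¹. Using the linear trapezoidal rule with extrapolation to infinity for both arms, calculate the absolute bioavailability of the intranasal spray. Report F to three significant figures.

F = 0.161

Trapezoidal AUC_0→10.25 (IV):
  [0→0.5]: (1566.3+1290.1)/2 × 0.5 = 714.1
  [0.5→2]: (1290.1+720.9)/2 × 1.5 = 1508.25
  [2→2.25]: (720.9+654.2)/2 × 0.25 = 171.8875
  [2.25→8.25]: (654.2+63.8)/2 × 6 = 2154.0
  [8.25→10.25]: (63.8+29.4)/2 × 2 = 93.2
  Sum = 4641.4375 µg/L·h
IV tail: 29.4/0.388 = 75.773; AUC_iv,0→∞ = 4641.4375 + 75.773 = 4717.2105 µg/L·h
Trapezoidal AUC_0→11.25 (intranasal spray):
  [0→0.25]: (0.0+419.1)/2 × 0.25 = 52.3875
  [0.25→6.25]: (419.1+103.2)/2 × 6 = 1566.9
  [6.25→8.25]: (103.2+47.5)/2 × 2 = 150.7
  [8.25→8.75]: (47.5+39.1)/2 × 0.5 = 21.65
  [8.75→9.25]: (39.1+32.2)/2 × 0.5 = 17.825
  [9.25→11.25]: (32.2+14.8)/2 × 2 = 47.0
  Sum = 1856.4625 µg/L·h
intranasal spray tail: 14.8/0.388 = 38.144; AUC_ev,0→∞ = 1856.4625 + 38.144 = 1894.6065 µg/L·h
F = (AUC_ev/D_ev)/(AUC_iv/D_iv) = (1894.6065/50)/(4717.2105/20) = 37.89213/235.861 = 0.1607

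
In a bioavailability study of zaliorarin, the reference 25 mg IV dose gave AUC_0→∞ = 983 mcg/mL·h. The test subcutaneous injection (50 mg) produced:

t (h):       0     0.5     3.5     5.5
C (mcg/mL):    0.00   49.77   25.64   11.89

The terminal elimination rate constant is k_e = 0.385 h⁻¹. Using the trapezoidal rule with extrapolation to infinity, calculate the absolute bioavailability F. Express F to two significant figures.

Trapezoidal AUC_0→5.5 (subcutaneous injection):
  [0→0.5]: (0.00+49.77)/2 × 0.5 = 12.4425
  [0.5→3.5]: (49.77+25.64)/2 × 3 = 113.115
  [3.5→5.5]: (25.64+11.89)/2 × 2 = 37.53
  Sum = 163.0875 mcg/mL·h
Tail: C_last/k_e = 11.89/0.385 = 30.883
AUC_0→∞ (subcutaneous injection) = 163.0875 + 30.883 = 193.9705 mcg/mL·h
F = (AUC_ev/D_ev)/(AUC_iv/D_iv) = (193.9705/50)/(983/25) = 3.87941/39.32 = 0.0987

F = 0.099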